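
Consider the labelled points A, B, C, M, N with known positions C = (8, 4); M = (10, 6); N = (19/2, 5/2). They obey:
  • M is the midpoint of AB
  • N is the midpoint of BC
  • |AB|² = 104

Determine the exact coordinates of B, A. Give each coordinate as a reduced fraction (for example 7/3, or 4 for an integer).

1. B_x = 11  [B = 2·N−C = 2·(19/2, 5/2)−(8, 4)]
2. B_y = 1  [B = 2·N−C = 2·(19/2, 5/2)−(8, 4)]
   so B = (11, 1)
3. A_x = 9  [A = 2·M−B = 2·(10, 6)−(11, 1)]
4. A_y = 11  [A = 2·M−B = 2·(10, 6)−(11, 1)]
   so A = (9, 11)

B = (11, 1)
A = (9, 11)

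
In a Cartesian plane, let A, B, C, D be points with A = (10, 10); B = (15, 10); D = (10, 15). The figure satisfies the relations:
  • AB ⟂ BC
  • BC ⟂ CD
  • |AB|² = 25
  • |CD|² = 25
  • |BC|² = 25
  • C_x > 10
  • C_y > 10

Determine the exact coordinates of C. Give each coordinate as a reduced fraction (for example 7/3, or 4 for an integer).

C = (15, 15)

1. C_x = 15  [[AB ⟂ BC ⇒ 5x-75=0] ∩ [|C−(10, 15)|²=25]]
2. C_y = 15  [[AB ⟂ BC ⇒ 5x-75=0] ∩ [|C−(10, 15)|²=25]]
   so C = (15, 15)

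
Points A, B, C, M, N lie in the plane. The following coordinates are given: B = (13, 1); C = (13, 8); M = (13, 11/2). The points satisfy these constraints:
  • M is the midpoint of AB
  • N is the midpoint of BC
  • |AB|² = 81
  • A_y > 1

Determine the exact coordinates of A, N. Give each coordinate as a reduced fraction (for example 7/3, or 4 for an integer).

A = (13, 10)
N = (13, 9/2)

1. A_x = 13  [A = 2·M−B = 2·(13, 11/2)−(13, 1)]
2. A_y = 10  [A = 2·M−B = 2·(13, 11/2)−(13, 1)]
   so A = (13, 10)
3. N_x = 13  [2·N = B+C = (13, 1)+(13, 8)]
4. N_y = 9/2  [2·N = B+C = (13, 1)+(13, 8)]
   so N = (13, 9/2)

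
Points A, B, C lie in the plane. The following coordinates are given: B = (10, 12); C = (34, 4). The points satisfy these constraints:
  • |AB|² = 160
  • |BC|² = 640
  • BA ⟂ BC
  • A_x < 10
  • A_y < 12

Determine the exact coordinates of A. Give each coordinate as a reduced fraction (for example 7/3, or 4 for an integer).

1. A_x = 6  [[BA ⟂ BC ⇒ 24x-8y-144=0] ∩ [|A−(10, 12)|²=160]]
2. A_y = 0  [[BA ⟂ BC ⇒ 24x-8y-144=0] ∩ [|A−(10, 12)|²=160]]
   so A = (6, 0)

A = (6, 0)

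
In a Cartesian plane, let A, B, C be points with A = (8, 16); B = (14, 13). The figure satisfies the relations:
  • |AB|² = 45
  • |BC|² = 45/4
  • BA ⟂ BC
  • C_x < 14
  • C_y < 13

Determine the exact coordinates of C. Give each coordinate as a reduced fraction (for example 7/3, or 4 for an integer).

C = (25/2, 10)

1. C_x = 25/2  [[BA ⟂ BC ⇒ -6x+3y+45=0] ∩ [|C−(14, 13)|²=45/4]]
2. C_y = 10  [[BA ⟂ BC ⇒ -6x+3y+45=0] ∩ [|C−(14, 13)|²=45/4]]
   so C = (25/2, 10)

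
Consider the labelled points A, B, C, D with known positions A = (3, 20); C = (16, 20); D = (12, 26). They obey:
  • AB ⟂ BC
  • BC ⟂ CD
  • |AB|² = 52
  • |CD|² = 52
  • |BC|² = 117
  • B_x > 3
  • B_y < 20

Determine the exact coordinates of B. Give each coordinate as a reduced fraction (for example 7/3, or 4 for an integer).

B = (7, 14)

1. B_x = 7  [[BC ⟂ CD ⇒ 4x-6y+56=0] ∩ [|B−(3, 20)|²=52]]
2. B_y = 14  [[BC ⟂ CD ⇒ 4x-6y+56=0] ∩ [|B−(3, 20)|²=52]]
   so B = (7, 14)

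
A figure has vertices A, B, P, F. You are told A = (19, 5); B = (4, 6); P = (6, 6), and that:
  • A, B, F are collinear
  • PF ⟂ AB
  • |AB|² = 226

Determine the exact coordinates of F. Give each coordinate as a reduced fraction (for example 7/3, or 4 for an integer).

1. F_x = 677/113  [[A, B, F are collinear ⇒ -1x-15y+94=0] ∩ [PF ⟂ AB ⇒ -15x+1y+84=0]]
2. F_y = 663/113  [[A, B, F are collinear ⇒ -1x-15y+94=0] ∩ [PF ⟂ AB ⇒ -15x+1y+84=0]]
   so F = (677/113, 663/113)

F = (677/113, 663/113)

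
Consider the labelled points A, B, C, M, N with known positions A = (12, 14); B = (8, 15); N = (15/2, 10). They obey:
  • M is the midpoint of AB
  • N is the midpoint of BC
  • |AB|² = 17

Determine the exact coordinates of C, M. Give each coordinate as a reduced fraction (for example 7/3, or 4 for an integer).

1. M_x = 10  [2·M = A+B = (12, 14)+(8, 15)]
2. M_y = 29/2  [2·M = A+B = (12, 14)+(8, 15)]
   so M = (10, 29/2)
3. C_x = 7  [C = 2·N−B = 2·(15/2, 10)−(8, 15)]
4. C_y = 5  [C = 2·N−B = 2·(15/2, 10)−(8, 15)]
   so C = (7, 5)

C = (7, 5)
M = (10, 29/2)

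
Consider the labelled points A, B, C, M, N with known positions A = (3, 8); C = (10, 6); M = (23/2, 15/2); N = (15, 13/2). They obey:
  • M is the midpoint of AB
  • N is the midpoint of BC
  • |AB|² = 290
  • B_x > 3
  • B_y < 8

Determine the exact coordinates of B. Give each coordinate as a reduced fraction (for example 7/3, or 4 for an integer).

B = (20, 7)

1. B_x = 20  [B = 2·M−A = 2·(23/2, 15/2)−(3, 8)]
2. B_y = 7  [B = 2·M−A = 2·(23/2, 15/2)−(3, 8)]
   so B = (20, 7)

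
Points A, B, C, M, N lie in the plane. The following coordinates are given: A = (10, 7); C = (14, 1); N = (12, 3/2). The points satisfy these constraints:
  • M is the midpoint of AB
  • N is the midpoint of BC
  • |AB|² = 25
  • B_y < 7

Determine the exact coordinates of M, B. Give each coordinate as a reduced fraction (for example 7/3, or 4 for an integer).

M = (10, 9/2)
B = (10, 2)

1. B_x = 10  [B = 2·N−C = 2·(12, 3/2)−(14, 1)]
2. B_y = 2  [B = 2·N−C = 2·(12, 3/2)−(14, 1)]
   so B = (10, 2)
3. M_x = 10  [2·M = A+B = (10, 7)+(10, 2)]
4. M_y = 9/2  [2·M = A+B = (10, 7)+(10, 2)]
   so M = (10, 9/2)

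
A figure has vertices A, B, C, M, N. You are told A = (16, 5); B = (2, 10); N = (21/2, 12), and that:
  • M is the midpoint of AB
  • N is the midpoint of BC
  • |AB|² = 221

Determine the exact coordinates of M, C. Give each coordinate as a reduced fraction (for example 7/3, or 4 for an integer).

M = (9, 15/2)
C = (19, 14)

1. M_x = 9  [2·M = A+B = (16, 5)+(2, 10)]
2. M_y = 15/2  [2·M = A+B = (16, 5)+(2, 10)]
   so M = (9, 15/2)
3. C_x = 19  [C = 2·N−B = 2·(21/2, 12)−(2, 10)]
4. C_y = 14  [C = 2·N−B = 2·(21/2, 12)−(2, 10)]
   so C = (19, 14)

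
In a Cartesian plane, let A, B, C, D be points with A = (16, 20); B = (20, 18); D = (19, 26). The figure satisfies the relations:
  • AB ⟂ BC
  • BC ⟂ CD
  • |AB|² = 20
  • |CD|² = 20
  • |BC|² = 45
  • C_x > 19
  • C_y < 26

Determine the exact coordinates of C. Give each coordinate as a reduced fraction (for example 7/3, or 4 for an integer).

C = (23, 24)

1. C_x = 23  [[AB ⟂ BC ⇒ 4x-2y-44=0] ∩ [|C−(19, 26)|²=20]]
2. C_y = 24  [[AB ⟂ BC ⇒ 4x-2y-44=0] ∩ [|C−(19, 26)|²=20]]
   so C = (23, 24)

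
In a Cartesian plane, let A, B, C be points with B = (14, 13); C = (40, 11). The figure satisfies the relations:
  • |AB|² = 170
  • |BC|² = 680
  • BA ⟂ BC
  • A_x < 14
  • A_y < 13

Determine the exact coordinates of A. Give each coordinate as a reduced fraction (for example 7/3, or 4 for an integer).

A = (13, 0)

1. A_x = 13  [[BA ⟂ BC ⇒ 26x-2y-338=0] ∩ [|A−(14, 13)|²=170]]
2. A_y = 0  [[BA ⟂ BC ⇒ 26x-2y-338=0] ∩ [|A−(14, 13)|²=170]]
   so A = (13, 0)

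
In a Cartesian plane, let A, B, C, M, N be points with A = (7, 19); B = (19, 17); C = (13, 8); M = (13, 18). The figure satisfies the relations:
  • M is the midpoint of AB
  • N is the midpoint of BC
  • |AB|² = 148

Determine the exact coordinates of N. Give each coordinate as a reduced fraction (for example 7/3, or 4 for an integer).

N = (16, 25/2)

1. N_x = 16  [2·N = B+C = (19, 17)+(13, 8)]
2. N_y = 25/2  [2·N = B+C = (19, 17)+(13, 8)]
   so N = (16, 25/2)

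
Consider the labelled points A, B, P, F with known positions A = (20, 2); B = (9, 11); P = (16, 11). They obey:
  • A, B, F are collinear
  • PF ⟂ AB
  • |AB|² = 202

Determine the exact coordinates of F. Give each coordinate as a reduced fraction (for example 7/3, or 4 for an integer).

1. F_x = 2665/202  [[A, B, F are collinear ⇒ -9x-11y+202=0] ∩ [PF ⟂ AB ⇒ -11x+9y+77=0]]
2. F_y = 1529/202  [[A, B, F are collinear ⇒ -9x-11y+202=0] ∩ [PF ⟂ AB ⇒ -11x+9y+77=0]]
   so F = (2665/202, 1529/202)

F = (2665/202, 1529/202)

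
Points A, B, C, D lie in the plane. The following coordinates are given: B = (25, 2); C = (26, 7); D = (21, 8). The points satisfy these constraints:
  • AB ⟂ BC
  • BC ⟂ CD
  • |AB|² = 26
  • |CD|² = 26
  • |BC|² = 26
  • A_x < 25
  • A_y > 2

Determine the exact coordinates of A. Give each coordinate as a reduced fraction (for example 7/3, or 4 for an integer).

A = (20, 3)

1. A_x = 20  [[AB ⟂ BC ⇒ -1x-5y+35=0] ∩ [|A−(25, 2)|²=26]]
2. A_y = 3  [[AB ⟂ BC ⇒ -1x-5y+35=0] ∩ [|A−(25, 2)|²=26]]
   so A = (20, 3)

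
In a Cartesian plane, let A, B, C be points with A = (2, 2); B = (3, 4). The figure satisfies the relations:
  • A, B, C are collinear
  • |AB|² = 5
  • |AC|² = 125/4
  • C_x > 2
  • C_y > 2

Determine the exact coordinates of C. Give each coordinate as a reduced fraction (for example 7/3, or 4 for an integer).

1. C_x = 9/2  [[A, B, C are collinear ⇒ -2x+1y+2=0] ∩ [|C−(2, 2)|²=125/4]]
2. C_y = 7  [[A, B, C are collinear ⇒ -2x+1y+2=0] ∩ [|C−(2, 2)|²=125/4]]
   so C = (9/2, 7)

C = (9/2, 7)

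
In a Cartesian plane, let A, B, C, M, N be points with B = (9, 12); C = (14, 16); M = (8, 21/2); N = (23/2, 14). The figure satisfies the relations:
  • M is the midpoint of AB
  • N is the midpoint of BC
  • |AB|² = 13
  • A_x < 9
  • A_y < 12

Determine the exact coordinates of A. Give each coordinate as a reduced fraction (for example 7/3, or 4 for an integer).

A = (7, 9)

1. A_x = 7  [A = 2·M−B = 2·(8, 21/2)−(9, 12)]
2. A_y = 9  [A = 2·M−B = 2·(8, 21/2)−(9, 12)]
   so A = (7, 9)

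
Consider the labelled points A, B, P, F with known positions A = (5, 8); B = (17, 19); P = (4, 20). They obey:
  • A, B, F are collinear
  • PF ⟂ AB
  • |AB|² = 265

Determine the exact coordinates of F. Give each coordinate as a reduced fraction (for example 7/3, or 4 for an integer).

F = (553/53, 688/53)

1. F_x = 553/53  [[A, B, F are collinear ⇒ -11x+12y-41=0] ∩ [PF ⟂ AB ⇒ 12x+11y-268=0]]
2. F_y = 688/53  [[A, B, F are collinear ⇒ -11x+12y-41=0] ∩ [PF ⟂ AB ⇒ 12x+11y-268=0]]
   so F = (553/53, 688/53)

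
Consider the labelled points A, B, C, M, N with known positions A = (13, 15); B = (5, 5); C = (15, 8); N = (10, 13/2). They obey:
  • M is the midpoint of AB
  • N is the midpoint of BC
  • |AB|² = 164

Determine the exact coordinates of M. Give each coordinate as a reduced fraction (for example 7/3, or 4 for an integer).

M = (9, 10)

1. M_x = 9  [2·M = A+B = (13, 15)+(5, 5)]
2. M_y = 10  [2·M = A+B = (13, 15)+(5, 5)]
   so M = (9, 10)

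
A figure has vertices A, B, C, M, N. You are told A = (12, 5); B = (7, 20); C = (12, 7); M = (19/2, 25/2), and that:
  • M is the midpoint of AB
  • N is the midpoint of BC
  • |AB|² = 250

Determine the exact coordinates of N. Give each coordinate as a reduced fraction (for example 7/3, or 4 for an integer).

N = (19/2, 27/2)

1. N_x = 19/2  [2·N = B+C = (7, 20)+(12, 7)]
2. N_y = 27/2  [2·N = B+C = (7, 20)+(12, 7)]
   so N = (19/2, 27/2)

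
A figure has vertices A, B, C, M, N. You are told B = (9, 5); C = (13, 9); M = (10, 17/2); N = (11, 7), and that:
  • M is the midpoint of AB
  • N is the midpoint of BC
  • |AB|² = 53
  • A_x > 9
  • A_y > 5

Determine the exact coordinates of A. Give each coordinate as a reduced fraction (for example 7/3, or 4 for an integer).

1. A_x = 11  [A = 2·M−B = 2·(10, 17/2)−(9, 5)]
2. A_y = 12  [A = 2·M−B = 2·(10, 17/2)−(9, 5)]
   so A = (11, 12)

A = (11, 12)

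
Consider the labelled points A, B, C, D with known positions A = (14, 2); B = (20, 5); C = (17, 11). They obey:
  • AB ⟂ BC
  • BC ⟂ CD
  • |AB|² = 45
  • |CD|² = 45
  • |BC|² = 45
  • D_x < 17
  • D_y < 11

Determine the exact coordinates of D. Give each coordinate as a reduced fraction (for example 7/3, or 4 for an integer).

1. D_x = 11  [[BC ⟂ CD ⇒ -3x+6y-15=0] ∩ [|D−(17, 11)|²=45]]
2. D_y = 8  [[BC ⟂ CD ⇒ -3x+6y-15=0] ∩ [|D−(17, 11)|²=45]]
   so D = (11, 8)

D = (11, 8)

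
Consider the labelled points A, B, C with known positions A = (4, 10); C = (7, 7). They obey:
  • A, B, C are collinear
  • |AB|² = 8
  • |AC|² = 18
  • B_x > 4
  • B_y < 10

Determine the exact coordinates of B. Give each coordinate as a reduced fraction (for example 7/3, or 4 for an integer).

B = (6, 8)

1. B_x = 6  [[A, B, C are collinear ⇒ -3x-3y+42=0] ∩ [|B−(4, 10)|²=8]]
2. B_y = 8  [[A, B, C are collinear ⇒ -3x-3y+42=0] ∩ [|B−(4, 10)|²=8]]
   so B = (6, 8)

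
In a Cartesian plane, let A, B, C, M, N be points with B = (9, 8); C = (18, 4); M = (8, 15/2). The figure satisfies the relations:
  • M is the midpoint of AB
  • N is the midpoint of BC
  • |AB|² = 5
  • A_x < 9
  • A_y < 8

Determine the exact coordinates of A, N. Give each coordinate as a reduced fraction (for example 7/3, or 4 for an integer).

A = (7, 7)
N = (27/2, 6)

1. A_x = 7  [A = 2·M−B = 2·(8, 15/2)−(9, 8)]
2. A_y = 7  [A = 2·M−B = 2·(8, 15/2)−(9, 8)]
   so A = (7, 7)
3. N_x = 27/2  [2·N = B+C = (9, 8)+(18, 4)]
4. N_y = 6  [2·N = B+C = (9, 8)+(18, 4)]
   so N = (27/2, 6)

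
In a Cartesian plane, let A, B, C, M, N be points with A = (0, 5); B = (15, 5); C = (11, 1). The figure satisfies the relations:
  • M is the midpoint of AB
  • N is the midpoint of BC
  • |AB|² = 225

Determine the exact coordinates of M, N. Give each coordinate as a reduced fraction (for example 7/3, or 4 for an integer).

1. M_x = 15/2  [2·M = A+B = (0, 5)+(15, 5)]
2. M_y = 5  [2·M = A+B = (0, 5)+(15, 5)]
   so M = (15/2, 5)
3. N_x = 13  [2·N = B+C = (15, 5)+(11, 1)]
4. N_y = 3  [2·N = B+C = (15, 5)+(11, 1)]
   so N = (13, 3)

M = (15/2, 5)
N = (13, 3)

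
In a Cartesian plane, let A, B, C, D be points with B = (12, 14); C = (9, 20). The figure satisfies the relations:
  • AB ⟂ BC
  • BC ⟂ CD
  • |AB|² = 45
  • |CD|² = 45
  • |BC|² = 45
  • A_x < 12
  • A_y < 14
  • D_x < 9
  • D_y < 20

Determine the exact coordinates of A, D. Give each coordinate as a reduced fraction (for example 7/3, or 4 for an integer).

1. A_x = 6  [[AB ⟂ BC ⇒ 3x-6y+48=0] ∩ [|A−(12, 14)|²=45]]
2. A_y = 11  [[AB ⟂ BC ⇒ 3x-6y+48=0] ∩ [|A−(12, 14)|²=45]]
   so A = (6, 11)
3. D_x = 3  [[BC ⟂ CD ⇒ -3x+6y-93=0] ∩ [|D−(9, 20)|²=45]]
4. D_y = 17  [[BC ⟂ CD ⇒ -3x+6y-93=0] ∩ [|D−(9, 20)|²=45]]
   so D = (3, 17)

A = (6, 11)
D = (3, 17)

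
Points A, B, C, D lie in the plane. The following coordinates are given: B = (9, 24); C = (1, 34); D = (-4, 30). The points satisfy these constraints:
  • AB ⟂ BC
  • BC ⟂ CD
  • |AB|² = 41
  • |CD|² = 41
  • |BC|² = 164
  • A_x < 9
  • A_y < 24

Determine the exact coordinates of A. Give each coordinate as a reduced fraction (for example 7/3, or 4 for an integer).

1. A_x = 4  [[AB ⟂ BC ⇒ 8x-10y+168=0] ∩ [|A−(9, 24)|²=41]]
2. A_y = 20  [[AB ⟂ BC ⇒ 8x-10y+168=0] ∩ [|A−(9, 24)|²=41]]
   so A = (4, 20)

A = (4, 20)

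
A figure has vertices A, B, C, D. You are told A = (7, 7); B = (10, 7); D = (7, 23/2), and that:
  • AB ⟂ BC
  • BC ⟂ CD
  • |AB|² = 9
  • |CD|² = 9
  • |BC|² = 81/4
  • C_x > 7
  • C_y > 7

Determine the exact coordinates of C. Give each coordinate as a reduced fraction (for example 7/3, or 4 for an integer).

1. C_x = 10  [[AB ⟂ BC ⇒ 3x-30=0] ∩ [|C−(7, 23/2)|²=9]]
2. C_y = 23/2  [[AB ⟂ BC ⇒ 3x-30=0] ∩ [|C−(7, 23/2)|²=9]]
   so C = (10, 23/2)

C = (10, 23/2)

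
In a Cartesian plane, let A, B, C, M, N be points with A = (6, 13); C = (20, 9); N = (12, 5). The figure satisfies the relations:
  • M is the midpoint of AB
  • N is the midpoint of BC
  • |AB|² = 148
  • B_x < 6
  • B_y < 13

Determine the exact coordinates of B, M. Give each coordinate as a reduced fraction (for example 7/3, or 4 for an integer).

B = (4, 1)
M = (5, 7)

1. B_x = 4  [B = 2·N−C = 2·(12, 5)−(20, 9)]
2. B_y = 1  [B = 2·N−C = 2·(12, 5)−(20, 9)]
   so B = (4, 1)
3. M_x = 5  [2·M = A+B = (6, 13)+(4, 1)]
4. M_y = 7  [2·M = A+B = (6, 13)+(4, 1)]
   so M = (5, 7)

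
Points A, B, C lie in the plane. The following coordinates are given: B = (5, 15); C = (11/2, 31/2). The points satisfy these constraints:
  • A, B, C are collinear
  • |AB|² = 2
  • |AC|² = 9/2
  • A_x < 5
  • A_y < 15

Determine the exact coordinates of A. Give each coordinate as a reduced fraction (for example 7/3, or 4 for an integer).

1. A_x = 4  [[A, B, C are collinear ⇒ -1/2x+1/2y-5=0] ∩ [|A−(5, 15)|²=2]]
2. A_y = 14  [[A, B, C are collinear ⇒ -1/2x+1/2y-5=0] ∩ [|A−(5, 15)|²=2]]
   so A = (4, 14)

A = (4, 14)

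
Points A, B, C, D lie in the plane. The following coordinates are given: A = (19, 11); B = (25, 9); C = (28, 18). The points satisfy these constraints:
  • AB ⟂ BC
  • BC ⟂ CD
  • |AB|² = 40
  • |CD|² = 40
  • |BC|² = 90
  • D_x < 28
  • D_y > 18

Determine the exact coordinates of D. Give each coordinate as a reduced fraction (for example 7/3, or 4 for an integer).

1. D_x = 22  [[BC ⟂ CD ⇒ 3x+9y-246=0] ∩ [|D−(28, 18)|²=40]]
2. D_y = 20  [[BC ⟂ CD ⇒ 3x+9y-246=0] ∩ [|D−(28, 18)|²=40]]
   so D = (22, 20)

D = (22, 20)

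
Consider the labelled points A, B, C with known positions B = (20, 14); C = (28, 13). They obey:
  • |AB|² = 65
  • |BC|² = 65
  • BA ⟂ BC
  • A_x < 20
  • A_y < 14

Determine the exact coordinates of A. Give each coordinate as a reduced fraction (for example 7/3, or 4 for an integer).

A = (19, 6)

1. A_x = 19  [[BA ⟂ BC ⇒ 8x-1y-146=0] ∩ [|A−(20, 14)|²=65]]
2. A_y = 6  [[BA ⟂ BC ⇒ 8x-1y-146=0] ∩ [|A−(20, 14)|²=65]]
   so A = (19, 6)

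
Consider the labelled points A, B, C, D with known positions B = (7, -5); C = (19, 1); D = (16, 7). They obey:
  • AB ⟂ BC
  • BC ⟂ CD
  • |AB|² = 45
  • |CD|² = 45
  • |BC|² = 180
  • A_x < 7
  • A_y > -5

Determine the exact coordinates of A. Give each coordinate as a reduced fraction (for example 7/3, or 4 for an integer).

A = (4, 1)

1. A_x = 4  [[AB ⟂ BC ⇒ -12x-6y+54=0] ∩ [|A−(7, -5)|²=45]]
2. A_y = 1  [[AB ⟂ BC ⇒ -12x-6y+54=0] ∩ [|A−(7, -5)|²=45]]
   so A = (4, 1)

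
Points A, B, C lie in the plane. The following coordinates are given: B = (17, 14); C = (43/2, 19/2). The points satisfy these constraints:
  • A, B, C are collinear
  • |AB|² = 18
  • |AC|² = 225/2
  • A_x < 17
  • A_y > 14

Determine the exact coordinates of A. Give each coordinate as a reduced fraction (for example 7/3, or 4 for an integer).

1. A_x = 14  [[A, B, C are collinear ⇒ 9/2x+9/2y-279/2=0] ∩ [|A−(17, 14)|²=18]]
2. A_y = 17  [[A, B, C are collinear ⇒ 9/2x+9/2y-279/2=0] ∩ [|A−(17, 14)|²=18]]
   so A = (14, 17)

A = (14, 17)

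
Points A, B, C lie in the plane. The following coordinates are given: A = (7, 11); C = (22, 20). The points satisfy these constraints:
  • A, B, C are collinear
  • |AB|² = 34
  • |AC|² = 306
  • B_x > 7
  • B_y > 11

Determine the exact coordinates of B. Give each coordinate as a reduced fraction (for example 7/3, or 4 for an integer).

1. B_x = 12  [[A, B, C are collinear ⇒ 9x-15y+102=0] ∩ [|B−(7, 11)|²=34]]
2. B_y = 14  [[A, B, C are collinear ⇒ 9x-15y+102=0] ∩ [|B−(7, 11)|²=34]]
   so B = (12, 14)

B = (12, 14)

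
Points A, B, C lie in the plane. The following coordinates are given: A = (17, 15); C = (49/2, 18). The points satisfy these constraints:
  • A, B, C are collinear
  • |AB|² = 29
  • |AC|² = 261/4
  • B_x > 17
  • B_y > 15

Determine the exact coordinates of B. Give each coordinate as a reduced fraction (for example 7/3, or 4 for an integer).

B = (22, 17)

1. B_x = 22  [[A, B, C are collinear ⇒ 3x-15/2y+123/2=0] ∩ [|B−(17, 15)|²=29]]
2. B_y = 17  [[A, B, C are collinear ⇒ 3x-15/2y+123/2=0] ∩ [|B−(17, 15)|²=29]]
   so B = (22, 17)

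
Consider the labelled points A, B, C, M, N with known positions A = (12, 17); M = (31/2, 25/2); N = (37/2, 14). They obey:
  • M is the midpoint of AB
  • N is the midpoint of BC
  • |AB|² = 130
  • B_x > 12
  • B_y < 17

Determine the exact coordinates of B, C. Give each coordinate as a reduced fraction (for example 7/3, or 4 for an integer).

B = (19, 8)
C = (18, 20)

1. B_x = 19  [B = 2·M−A = 2·(31/2, 25/2)−(12, 17)]
2. B_y = 8  [B = 2·M−A = 2·(31/2, 25/2)−(12, 17)]
   so B = (19, 8)
3. C_x = 18  [C = 2·N−B = 2·(37/2, 14)−(19, 8)]
4. C_y = 20  [C = 2·N−B = 2·(37/2, 14)−(19, 8)]
   so C = (18, 20)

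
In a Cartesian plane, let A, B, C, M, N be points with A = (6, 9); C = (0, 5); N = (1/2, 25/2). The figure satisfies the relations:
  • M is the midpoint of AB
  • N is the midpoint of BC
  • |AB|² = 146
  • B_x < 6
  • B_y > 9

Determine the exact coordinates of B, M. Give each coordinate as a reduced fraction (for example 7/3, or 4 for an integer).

1. B_x = 1  [B = 2·N−C = 2·(1/2, 25/2)−(0, 5)]
2. B_y = 20  [B = 2·N−C = 2·(1/2, 25/2)−(0, 5)]
   so B = (1, 20)
3. M_x = 7/2  [2·M = A+B = (6, 9)+(1, 20)]
4. M_y = 29/2  [2·M = A+B = (6, 9)+(1, 20)]
   so M = (7/2, 29/2)

B = (1, 20)
M = (7/2, 29/2)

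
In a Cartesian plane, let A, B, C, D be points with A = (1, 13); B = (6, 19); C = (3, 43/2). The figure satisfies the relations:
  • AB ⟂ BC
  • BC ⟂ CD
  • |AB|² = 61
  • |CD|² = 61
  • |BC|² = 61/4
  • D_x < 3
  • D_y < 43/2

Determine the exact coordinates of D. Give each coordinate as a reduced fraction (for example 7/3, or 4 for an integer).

D = (-2, 31/2)

1. D_x = -2  [[BC ⟂ CD ⇒ -3x+5/2y-179/4=0] ∩ [|D−(3, 43/2)|²=61]]
2. D_y = 31/2  [[BC ⟂ CD ⇒ -3x+5/2y-179/4=0] ∩ [|D−(3, 43/2)|²=61]]
   so D = (-2, 31/2)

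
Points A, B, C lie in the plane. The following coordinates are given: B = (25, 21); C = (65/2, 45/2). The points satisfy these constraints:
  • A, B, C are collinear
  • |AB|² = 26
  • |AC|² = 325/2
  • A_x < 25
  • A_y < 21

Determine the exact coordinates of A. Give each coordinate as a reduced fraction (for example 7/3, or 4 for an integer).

A = (20, 20)

1. A_x = 20  [[A, B, C are collinear ⇒ -3/2x+15/2y-120=0] ∩ [|A−(25, 21)|²=26]]
2. A_y = 20  [[A, B, C are collinear ⇒ -3/2x+15/2y-120=0] ∩ [|A−(25, 21)|²=26]]
   so A = (20, 20)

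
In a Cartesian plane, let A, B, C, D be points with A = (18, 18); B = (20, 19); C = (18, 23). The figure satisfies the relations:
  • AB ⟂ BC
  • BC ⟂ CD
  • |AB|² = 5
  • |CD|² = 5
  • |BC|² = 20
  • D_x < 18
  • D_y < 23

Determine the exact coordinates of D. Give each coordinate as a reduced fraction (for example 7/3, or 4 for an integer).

1. D_x = 16  [[BC ⟂ CD ⇒ -2x+4y-56=0] ∩ [|D−(18, 23)|²=5]]
2. D_y = 22  [[BC ⟂ CD ⇒ -2x+4y-56=0] ∩ [|D−(18, 23)|²=5]]
   so D = (16, 22)

D = (16, 22)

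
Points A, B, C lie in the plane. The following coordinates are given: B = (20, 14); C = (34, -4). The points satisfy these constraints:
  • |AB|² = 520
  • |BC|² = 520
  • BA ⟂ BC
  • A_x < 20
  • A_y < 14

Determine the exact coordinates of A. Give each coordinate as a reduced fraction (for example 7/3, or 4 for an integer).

1. A_x = 2  [[BA ⟂ BC ⇒ 14x-18y-28=0] ∩ [|A−(20, 14)|²=520]]
2. A_y = 0  [[BA ⟂ BC ⇒ 14x-18y-28=0] ∩ [|A−(20, 14)|²=520]]
   so A = (2, 0)

A = (2, 0)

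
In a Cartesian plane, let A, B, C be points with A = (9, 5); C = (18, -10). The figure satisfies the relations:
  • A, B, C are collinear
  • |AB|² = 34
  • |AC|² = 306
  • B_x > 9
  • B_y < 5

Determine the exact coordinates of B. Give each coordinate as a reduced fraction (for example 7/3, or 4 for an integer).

B = (12, 0)

1. B_x = 12  [[A, B, C are collinear ⇒ -15x-9y+180=0] ∩ [|B−(9, 5)|²=34]]
2. B_y = 0  [[A, B, C are collinear ⇒ -15x-9y+180=0] ∩ [|B−(9, 5)|²=34]]
   so B = (12, 0)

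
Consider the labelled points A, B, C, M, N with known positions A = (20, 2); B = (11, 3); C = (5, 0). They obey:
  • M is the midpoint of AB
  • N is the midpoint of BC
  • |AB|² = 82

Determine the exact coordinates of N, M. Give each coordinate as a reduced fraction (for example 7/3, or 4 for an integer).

N = (8, 3/2)
M = (31/2, 5/2)

1. M_x = 31/2  [2·M = A+B = (20, 2)+(11, 3)]
2. M_y = 5/2  [2·M = A+B = (20, 2)+(11, 3)]
   so M = (31/2, 5/2)
3. N_x = 8  [2·N = B+C = (11, 3)+(5, 0)]
4. N_y = 3/2  [2·N = B+C = (11, 3)+(5, 0)]
   so N = (8, 3/2)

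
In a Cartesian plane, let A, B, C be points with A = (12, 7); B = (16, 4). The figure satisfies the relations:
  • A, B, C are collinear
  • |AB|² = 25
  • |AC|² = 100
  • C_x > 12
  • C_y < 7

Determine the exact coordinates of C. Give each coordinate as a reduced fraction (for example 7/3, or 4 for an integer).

C = (20, 1)

1. C_x = 20  [[A, B, C are collinear ⇒ 3x+4y-64=0] ∩ [|C−(12, 7)|²=100]]
2. C_y = 1  [[A, B, C are collinear ⇒ 3x+4y-64=0] ∩ [|C−(12, 7)|²=100]]
   so C = (20, 1)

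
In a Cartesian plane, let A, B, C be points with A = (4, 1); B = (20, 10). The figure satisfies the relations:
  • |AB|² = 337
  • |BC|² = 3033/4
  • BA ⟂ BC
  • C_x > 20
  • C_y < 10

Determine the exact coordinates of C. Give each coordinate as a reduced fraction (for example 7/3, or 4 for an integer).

1. C_x = 67/2  [[BA ⟂ BC ⇒ -16x-9y+410=0] ∩ [|C−(20, 10)|²=3033/4]]
2. C_y = -14  [[BA ⟂ BC ⇒ -16x-9y+410=0] ∩ [|C−(20, 10)|²=3033/4]]
   so C = (67/2, -14)

C = (67/2, -14)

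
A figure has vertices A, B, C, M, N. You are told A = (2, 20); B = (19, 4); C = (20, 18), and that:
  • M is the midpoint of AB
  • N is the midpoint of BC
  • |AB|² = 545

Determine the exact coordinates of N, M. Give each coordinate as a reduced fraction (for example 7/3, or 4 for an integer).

N = (39/2, 11)
M = (21/2, 12)

1. M_x = 21/2  [2·M = A+B = (2, 20)+(19, 4)]
2. M_y = 12  [2·M = A+B = (2, 20)+(19, 4)]
   so M = (21/2, 12)
3. N_x = 39/2  [2·N = B+C = (19, 4)+(20, 18)]
4. N_y = 11  [2·N = B+C = (19, 4)+(20, 18)]
   so N = (39/2, 11)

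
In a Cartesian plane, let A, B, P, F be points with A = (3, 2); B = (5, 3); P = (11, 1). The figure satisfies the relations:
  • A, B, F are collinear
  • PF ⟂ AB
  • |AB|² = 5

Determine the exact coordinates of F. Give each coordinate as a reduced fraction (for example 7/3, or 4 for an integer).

1. F_x = 9  [[A, B, F are collinear ⇒ -1x+2y-1=0] ∩ [PF ⟂ AB ⇒ 2x+1y-23=0]]
2. F_y = 5  [[A, B, F are collinear ⇒ -1x+2y-1=0] ∩ [PF ⟂ AB ⇒ 2x+1y-23=0]]
   so F = (9, 5)

F = (9, 5)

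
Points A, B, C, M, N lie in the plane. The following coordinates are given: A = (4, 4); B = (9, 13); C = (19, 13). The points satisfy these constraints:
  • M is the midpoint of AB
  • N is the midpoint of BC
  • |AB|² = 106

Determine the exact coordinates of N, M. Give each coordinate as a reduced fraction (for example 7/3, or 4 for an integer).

1. M_x = 13/2  [2·M = A+B = (4, 4)+(9, 13)]
2. M_y = 17/2  [2·M = A+B = (4, 4)+(9, 13)]
   so M = (13/2, 17/2)
3. N_x = 14  [2·N = B+C = (9, 13)+(19, 13)]
4. N_y = 13  [2·N = B+C = (9, 13)+(19, 13)]
   so N = (14, 13)

N = (14, 13)
M = (13/2, 17/2)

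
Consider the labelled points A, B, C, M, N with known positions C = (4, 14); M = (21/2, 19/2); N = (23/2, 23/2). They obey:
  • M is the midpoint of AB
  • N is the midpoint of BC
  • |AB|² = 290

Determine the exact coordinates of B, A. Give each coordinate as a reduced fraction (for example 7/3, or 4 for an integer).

B = (19, 9)
A = (2, 10)

1. B_x = 19  [B = 2·N−C = 2·(23/2, 23/2)−(4, 14)]
2. B_y = 9  [B = 2·N−C = 2·(23/2, 23/2)−(4, 14)]
   so B = (19, 9)
3. A_x = 2  [A = 2·M−B = 2·(21/2, 19/2)−(19, 9)]
4. A_y = 10  [A = 2·M−B = 2·(21/2, 19/2)−(19, 9)]
   so A = (2, 10)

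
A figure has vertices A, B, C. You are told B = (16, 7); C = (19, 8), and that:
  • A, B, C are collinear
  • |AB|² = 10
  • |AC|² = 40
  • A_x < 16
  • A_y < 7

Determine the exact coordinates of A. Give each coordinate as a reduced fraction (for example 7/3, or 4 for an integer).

A = (13, 6)

1. A_x = 13  [[A, B, C are collinear ⇒ -1x+3y-5=0] ∩ [|A−(16, 7)|²=10]]
2. A_y = 6  [[A, B, C are collinear ⇒ -1x+3y-5=0] ∩ [|A−(16, 7)|²=10]]
   so A = (13, 6)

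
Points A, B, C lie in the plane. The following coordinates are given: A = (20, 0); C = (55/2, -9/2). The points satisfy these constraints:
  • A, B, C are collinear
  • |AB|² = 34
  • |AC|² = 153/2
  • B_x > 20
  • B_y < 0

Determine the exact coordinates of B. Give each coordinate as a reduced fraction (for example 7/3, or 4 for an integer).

1. B_x = 25  [[A, B, C are collinear ⇒ -9/2x-15/2y+90=0] ∩ [|B−(20, 0)|²=34]]
2. B_y = -3  [[A, B, C are collinear ⇒ -9/2x-15/2y+90=0] ∩ [|B−(20, 0)|²=34]]
   so B = (25, -3)

B = (25, -3)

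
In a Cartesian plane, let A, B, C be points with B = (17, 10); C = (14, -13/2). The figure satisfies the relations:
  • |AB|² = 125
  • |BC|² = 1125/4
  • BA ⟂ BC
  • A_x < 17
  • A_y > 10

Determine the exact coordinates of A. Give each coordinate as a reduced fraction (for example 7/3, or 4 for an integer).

1. A_x = 6  [[BA ⟂ BC ⇒ -3x-33/2y+216=0] ∩ [|A−(17, 10)|²=125]]
2. A_y = 12  [[BA ⟂ BC ⇒ -3x-33/2y+216=0] ∩ [|A−(17, 10)|²=125]]
   so A = (6, 12)

A = (6, 12)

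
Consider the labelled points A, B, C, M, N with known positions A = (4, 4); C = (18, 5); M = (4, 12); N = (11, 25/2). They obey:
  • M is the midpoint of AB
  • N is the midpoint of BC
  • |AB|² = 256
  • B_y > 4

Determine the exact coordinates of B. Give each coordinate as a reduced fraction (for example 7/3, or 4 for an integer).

B = (4, 20)

1. B_x = 4  [B = 2·M−A = 2·(4, 12)−(4, 4)]
2. B_y = 20  [B = 2·M−A = 2·(4, 12)−(4, 4)]
   so B = (4, 20)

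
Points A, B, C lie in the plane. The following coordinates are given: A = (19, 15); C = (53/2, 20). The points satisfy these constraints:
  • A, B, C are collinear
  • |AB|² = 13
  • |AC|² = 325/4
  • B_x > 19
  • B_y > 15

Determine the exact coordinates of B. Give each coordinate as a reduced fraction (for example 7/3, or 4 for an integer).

B = (22, 17)

1. B_x = 22  [[A, B, C are collinear ⇒ 5x-15/2y+35/2=0] ∩ [|B−(19, 15)|²=13]]
2. B_y = 17  [[A, B, C are collinear ⇒ 5x-15/2y+35/2=0] ∩ [|B−(19, 15)|²=13]]
   so B = (22, 17)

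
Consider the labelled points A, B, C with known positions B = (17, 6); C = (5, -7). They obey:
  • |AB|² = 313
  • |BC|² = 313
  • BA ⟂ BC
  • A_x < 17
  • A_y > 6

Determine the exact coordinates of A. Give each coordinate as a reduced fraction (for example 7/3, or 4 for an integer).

1. A_x = 4  [[BA ⟂ BC ⇒ -12x-13y+282=0] ∩ [|A−(17, 6)|²=313]]
2. A_y = 18  [[BA ⟂ BC ⇒ -12x-13y+282=0] ∩ [|A−(17, 6)|²=313]]
   so A = (4, 18)

A = (4, 18)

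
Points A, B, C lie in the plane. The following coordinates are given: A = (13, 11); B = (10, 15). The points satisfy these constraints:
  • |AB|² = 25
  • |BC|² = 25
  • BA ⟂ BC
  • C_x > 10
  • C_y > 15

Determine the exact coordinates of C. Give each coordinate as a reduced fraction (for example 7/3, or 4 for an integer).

1. C_x = 14  [[BA ⟂ BC ⇒ 3x-4y+30=0] ∩ [|C−(10, 15)|²=25]]
2. C_y = 18  [[BA ⟂ BC ⇒ 3x-4y+30=0] ∩ [|C−(10, 15)|²=25]]
   so C = (14, 18)

C = (14, 18)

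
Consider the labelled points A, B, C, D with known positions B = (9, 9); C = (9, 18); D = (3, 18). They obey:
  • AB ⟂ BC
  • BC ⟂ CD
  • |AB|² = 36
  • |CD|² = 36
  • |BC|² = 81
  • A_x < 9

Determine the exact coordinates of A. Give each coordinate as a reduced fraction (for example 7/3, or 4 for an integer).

1. A_x = 3  [[AB ⟂ BC ⇒ -9y+81=0] ∩ [|A−(9, 9)|²=36]]
2. A_y = 9  [[AB ⟂ BC ⇒ -9y+81=0] ∩ [|A−(9, 9)|²=36]]
   so A = (3, 9)

A = (3, 9)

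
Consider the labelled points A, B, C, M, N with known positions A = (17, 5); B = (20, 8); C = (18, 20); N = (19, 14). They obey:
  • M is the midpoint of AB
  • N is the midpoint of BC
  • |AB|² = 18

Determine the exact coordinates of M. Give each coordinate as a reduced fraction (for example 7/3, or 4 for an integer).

1. M_x = 37/2  [2·M = A+B = (17, 5)+(20, 8)]
2. M_y = 13/2  [2·M = A+B = (17, 5)+(20, 8)]
   so M = (37/2, 13/2)

M = (37/2, 13/2)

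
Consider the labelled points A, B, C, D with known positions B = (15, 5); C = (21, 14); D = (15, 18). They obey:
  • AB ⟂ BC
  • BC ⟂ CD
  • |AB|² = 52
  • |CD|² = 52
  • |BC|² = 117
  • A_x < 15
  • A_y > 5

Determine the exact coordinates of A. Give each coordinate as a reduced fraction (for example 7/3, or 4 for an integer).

1. A_x = 9  [[AB ⟂ BC ⇒ -6x-9y+135=0] ∩ [|A−(15, 5)|²=52]]
2. A_y = 9  [[AB ⟂ BC ⇒ -6x-9y+135=0] ∩ [|A−(15, 5)|²=52]]
   so A = (9, 9)

A = (9, 9)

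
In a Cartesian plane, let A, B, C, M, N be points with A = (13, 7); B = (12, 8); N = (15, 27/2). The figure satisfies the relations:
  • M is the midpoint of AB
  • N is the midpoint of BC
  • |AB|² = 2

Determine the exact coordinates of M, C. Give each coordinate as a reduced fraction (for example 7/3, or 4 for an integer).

1. M_x = 25/2  [2·M = A+B = (13, 7)+(12, 8)]
2. M_y = 15/2  [2·M = A+B = (13, 7)+(12, 8)]
   so M = (25/2, 15/2)
3. C_x = 18  [C = 2·N−B = 2·(15, 27/2)−(12, 8)]
4. C_y = 19  [C = 2·N−B = 2·(15, 27/2)−(12, 8)]
   so C = (18, 19)

M = (25/2, 15/2)
C = (18, 19)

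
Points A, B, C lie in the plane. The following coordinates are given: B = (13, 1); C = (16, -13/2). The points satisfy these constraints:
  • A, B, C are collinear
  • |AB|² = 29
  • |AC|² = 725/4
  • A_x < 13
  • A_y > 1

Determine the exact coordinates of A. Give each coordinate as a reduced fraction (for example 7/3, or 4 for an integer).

1. A_x = 11  [[A, B, C are collinear ⇒ 15/2x+3y-201/2=0] ∩ [|A−(13, 1)|²=29]]
2. A_y = 6  [[A, B, C are collinear ⇒ 15/2x+3y-201/2=0] ∩ [|A−(13, 1)|²=29]]
   so A = (11, 6)

A = (11, 6)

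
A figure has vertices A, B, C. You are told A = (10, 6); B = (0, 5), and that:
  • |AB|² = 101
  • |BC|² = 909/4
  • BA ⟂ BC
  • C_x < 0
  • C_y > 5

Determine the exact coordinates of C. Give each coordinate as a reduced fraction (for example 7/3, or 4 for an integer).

C = (-3/2, 20)

1. C_x = -3/2  [[BA ⟂ BC ⇒ 10x+1y-5=0] ∩ [|C−(0, 5)|²=909/4]]
2. C_y = 20  [[BA ⟂ BC ⇒ 10x+1y-5=0] ∩ [|C−(0, 5)|²=909/4]]
   so C = (-3/2, 20)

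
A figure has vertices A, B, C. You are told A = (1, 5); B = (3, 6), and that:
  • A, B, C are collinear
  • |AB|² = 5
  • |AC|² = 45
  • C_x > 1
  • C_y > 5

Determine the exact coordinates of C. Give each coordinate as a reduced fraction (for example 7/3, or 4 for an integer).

1. C_x = 7  [[A, B, C are collinear ⇒ -1x+2y-9=0] ∩ [|C−(1, 5)|²=45]]
2. C_y = 8  [[A, B, C are collinear ⇒ -1x+2y-9=0] ∩ [|C−(1, 5)|²=45]]
   so C = (7, 8)

C = (7, 8)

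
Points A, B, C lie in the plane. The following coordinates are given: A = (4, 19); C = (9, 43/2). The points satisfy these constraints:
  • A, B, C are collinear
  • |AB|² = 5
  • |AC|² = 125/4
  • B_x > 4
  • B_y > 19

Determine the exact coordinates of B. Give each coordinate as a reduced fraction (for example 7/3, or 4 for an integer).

1. B_x = 6  [[A, B, C are collinear ⇒ 5/2x-5y+85=0] ∩ [|B−(4, 19)|²=5]]
2. B_y = 20  [[A, B, C are collinear ⇒ 5/2x-5y+85=0] ∩ [|B−(4, 19)|²=5]]
   so B = (6, 20)

B = (6, 20)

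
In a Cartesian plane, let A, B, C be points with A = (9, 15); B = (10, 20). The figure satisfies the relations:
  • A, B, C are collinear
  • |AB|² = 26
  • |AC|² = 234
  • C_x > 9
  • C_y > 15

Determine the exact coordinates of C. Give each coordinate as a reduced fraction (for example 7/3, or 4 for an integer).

C = (12, 30)

1. C_x = 12  [[A, B, C are collinear ⇒ -5x+1y+30=0] ∩ [|C−(9, 15)|²=234]]
2. C_y = 30  [[A, B, C are collinear ⇒ -5x+1y+30=0] ∩ [|C−(9, 15)|²=234]]
   so C = (12, 30)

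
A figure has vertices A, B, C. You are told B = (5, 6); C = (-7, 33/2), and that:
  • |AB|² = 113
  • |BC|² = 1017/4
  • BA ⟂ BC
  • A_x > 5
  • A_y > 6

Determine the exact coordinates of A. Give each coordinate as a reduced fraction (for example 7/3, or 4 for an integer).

1. A_x = 12  [[BA ⟂ BC ⇒ -12x+21/2y-3=0] ∩ [|A−(5, 6)|²=113]]
2. A_y = 14  [[BA ⟂ BC ⇒ -12x+21/2y-3=0] ∩ [|A−(5, 6)|²=113]]
   so A = (12, 14)

A = (12, 14)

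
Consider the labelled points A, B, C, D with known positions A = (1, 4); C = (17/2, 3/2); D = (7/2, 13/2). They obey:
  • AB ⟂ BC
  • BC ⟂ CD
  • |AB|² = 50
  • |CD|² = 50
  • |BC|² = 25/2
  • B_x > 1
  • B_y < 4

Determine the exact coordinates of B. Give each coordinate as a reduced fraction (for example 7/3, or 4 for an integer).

1. B_x = 6  [[BC ⟂ CD ⇒ 5x-5y-35=0] ∩ [|B−(1, 4)|²=50]]
2. B_y = -1  [[BC ⟂ CD ⇒ 5x-5y-35=0] ∩ [|B−(1, 4)|²=50]]
   so B = (6, -1)

B = (6, -1)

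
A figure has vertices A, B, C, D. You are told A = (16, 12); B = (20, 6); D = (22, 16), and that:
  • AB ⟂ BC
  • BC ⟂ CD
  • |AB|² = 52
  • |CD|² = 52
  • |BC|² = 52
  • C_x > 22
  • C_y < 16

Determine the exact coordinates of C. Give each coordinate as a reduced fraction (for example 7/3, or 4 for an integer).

C = (26, 10)

1. C_x = 26  [[AB ⟂ BC ⇒ 4x-6y-44=0] ∩ [|C−(22, 16)|²=52]]
2. C_y = 10  [[AB ⟂ BC ⇒ 4x-6y-44=0] ∩ [|C−(22, 16)|²=52]]
   so C = (26, 10)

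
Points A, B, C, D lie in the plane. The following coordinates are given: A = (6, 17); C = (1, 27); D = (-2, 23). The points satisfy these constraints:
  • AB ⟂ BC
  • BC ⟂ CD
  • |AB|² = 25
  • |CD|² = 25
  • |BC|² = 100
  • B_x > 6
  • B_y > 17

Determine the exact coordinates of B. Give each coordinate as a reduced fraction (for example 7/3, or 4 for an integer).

B = (9, 21)

1. B_x = 9  [[BC ⟂ CD ⇒ 3x+4y-111=0] ∩ [|B−(6, 17)|²=25]]
2. B_y = 21  [[BC ⟂ CD ⇒ 3x+4y-111=0] ∩ [|B−(6, 17)|²=25]]
   so B = (9, 21)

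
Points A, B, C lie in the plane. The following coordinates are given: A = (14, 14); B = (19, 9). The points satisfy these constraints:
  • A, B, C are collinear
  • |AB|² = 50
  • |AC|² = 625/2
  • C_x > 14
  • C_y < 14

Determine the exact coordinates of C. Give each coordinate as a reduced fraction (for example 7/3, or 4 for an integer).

1. C_x = 53/2  [[A, B, C are collinear ⇒ 5x+5y-140=0] ∩ [|C−(14, 14)|²=625/2]]
2. C_y = 3/2  [[A, B, C are collinear ⇒ 5x+5y-140=0] ∩ [|C−(14, 14)|²=625/2]]
   so C = (53/2, 3/2)

C = (53/2, 3/2)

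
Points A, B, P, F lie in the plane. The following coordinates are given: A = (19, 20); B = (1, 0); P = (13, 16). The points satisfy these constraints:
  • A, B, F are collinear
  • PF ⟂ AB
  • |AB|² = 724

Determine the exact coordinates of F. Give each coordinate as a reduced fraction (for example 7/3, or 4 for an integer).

1. F_x = 2593/181  [[A, B, F are collinear ⇒ 20x-18y-20=0] ∩ [PF ⟂ AB ⇒ -18x-20y+554=0]]
2. F_y = 2680/181  [[A, B, F are collinear ⇒ 20x-18y-20=0] ∩ [PF ⟂ AB ⇒ -18x-20y+554=0]]
   so F = (2593/181, 2680/181)

F = (2593/181, 2680/181)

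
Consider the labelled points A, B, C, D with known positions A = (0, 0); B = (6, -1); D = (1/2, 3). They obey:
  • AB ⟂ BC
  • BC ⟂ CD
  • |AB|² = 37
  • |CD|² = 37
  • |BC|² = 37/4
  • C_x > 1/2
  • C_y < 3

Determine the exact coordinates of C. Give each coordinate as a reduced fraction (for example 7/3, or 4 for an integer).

1. C_x = 13/2  [[AB ⟂ BC ⇒ 6x-1y-37=0] ∩ [|C−(1/2, 3)|²=37]]
2. C_y = 2  [[AB ⟂ BC ⇒ 6x-1y-37=0] ∩ [|C−(1/2, 3)|²=37]]
   so C = (13/2, 2)

C = (13/2, 2)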